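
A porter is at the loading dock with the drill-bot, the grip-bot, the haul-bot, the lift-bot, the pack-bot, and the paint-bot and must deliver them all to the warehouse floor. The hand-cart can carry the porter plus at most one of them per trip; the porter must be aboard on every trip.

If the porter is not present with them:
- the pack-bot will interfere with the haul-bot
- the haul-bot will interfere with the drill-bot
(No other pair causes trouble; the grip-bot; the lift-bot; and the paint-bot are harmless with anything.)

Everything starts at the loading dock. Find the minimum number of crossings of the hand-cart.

Counting alone: the porter can take at most 1 across per trip to the warehouse floor, so moving all 6 needs at least 6 loaded trips out, with a return between consecutive ones — at least 11 crossings.
The safety rule pushes this higher. Following every safe sequence of crossings, the most of the 6 that can be at the warehouse floor as the hand-cart arrives there on crossing 11 is 5 — never all 6.
So no plan with fewer than 13 crossings exists, and this one achieves 13:
1. Porter goes to the warehouse floor with the haul-bot.  [the loading dock: the drill-bot, the grip-bot, the lift-bot, the pack-bot, the paint-bot | the warehouse floor: the haul-bot]
2. Porter goes back to the loading dock alone.  [the loading dock: the drill-bot, the grip-bot, the lift-bot, the pack-bot, the paint-bot | the warehouse floor: the haul-bot]
3. Porter goes to the warehouse floor with the drill-bot.  [the loading dock: the grip-bot, the lift-bot, the pack-bot, the paint-bot | the warehouse floor: the drill-bot, the haul-bot]
4. Porter goes back to the loading dock with the haul-bot.  [the loading dock: the grip-bot, the haul-bot, the lift-bot, the pack-bot, the paint-bot | the warehouse floor: the drill-bot]
5. Porter goes to the warehouse floor with the pack-bot.  [the loading dock: the grip-bot, the haul-bot, the lift-bot, the paint-bot | the warehouse floor: the drill-bot, the pack-bot]
6. Porter goes back to the loading dock alone.  [the loading dock: the grip-bot, the haul-bot, the lift-bot, the paint-bot | the warehouse floor: the drill-bot, the pack-bot]
7. Porter goes to the warehouse floor with the grip-bot.  [the loading dock: the haul-bot, the lift-bot, the paint-bot | the warehouse floor: the drill-bot, the grip-bot, the pack-bot]
8. Porter goes back to the loading dock alone.  [the loading dock: the haul-bot, the lift-bot, the paint-bot | the warehouse floor: the drill-bot, the grip-bot, the pack-bot]
9. Porter goes to the warehouse floor with the lift-bot.  [the loading dock: the haul-bot, the paint-bot | the warehouse floor: the drill-bot, the grip-bot, the lift-bot, the pack-bot]
10. Porter goes back to the loading dock alone.  [the loading dock: the haul-bot, the paint-bot | the warehouse floor: the drill-bot, the grip-bot, the lift-bot, the pack-bot]
11. Porter goes to the warehouse floor with the paint-bot.  [the loading dock: the haul-bot | the warehouse floor: the drill-bot, the grip-bot, the lift-bot, the pack-bot, the paint-bot]
12. Porter goes back to the loading dock alone.  [the loading dock: the haul-bot | the warehouse floor: the drill-bot, the grip-bot, the lift-bot, the pack-bot, the paint-bot]
13. Porter goes to the warehouse floor with the haul-bot.  [the loading dock: — | the warehouse floor: the drill-bot, the grip-bot, the haul-bot, the lift-bot, the pack-bot, the paint-bot]

13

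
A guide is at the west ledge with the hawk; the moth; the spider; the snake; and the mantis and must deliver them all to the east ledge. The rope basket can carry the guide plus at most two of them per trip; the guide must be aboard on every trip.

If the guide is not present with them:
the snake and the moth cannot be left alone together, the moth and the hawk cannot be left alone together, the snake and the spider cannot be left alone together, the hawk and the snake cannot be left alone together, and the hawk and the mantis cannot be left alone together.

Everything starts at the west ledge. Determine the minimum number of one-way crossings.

7

Counting alone: the guide can take at most 2 across per trip to the east ledge, so moving all 5 needs at least 3 loaded trips out, with a return between consecutive ones — at least 5 crossings.
The safety rule pushes this higher. Following every safe sequence of crossings, the most of the 5 that can be at the east ledge as the rope basket arrives there on crossing 5 is 4 — never all 5.
So no plan with fewer than 7 crossings exists, and this one achieves 7:
1. Guide goes to the east ledge with the hawk and the snake.  [the west ledge: the mantis, the moth, the spider | the east ledge: the hawk, the snake]
2. Guide goes back to the west ledge with the hawk.  [the west ledge: the hawk, the mantis, the moth, the spider | the east ledge: the snake]
3. Guide goes to the east ledge with the hawk and the spider.  [the west ledge: the mantis, the moth | the east ledge: the hawk, the snake, the spider]
4. Guide goes back to the west ledge with the snake.  [the west ledge: the mantis, the moth, the snake | the east ledge: the hawk, the spider]
5. Guide goes to the east ledge with the mantis and the moth.  [the west ledge: the snake | the east ledge: the hawk, the mantis, the moth, the spider]
6. Guide goes back to the west ledge with the hawk.  [the west ledge: the hawk, the snake | the east ledge: the mantis, the moth, the spider]
7. Guide goes to the east ledge with the hawk and the snake.  [the west ledge: — | the east ledge: the hawk, the mantis, the moth, the snake, the spider]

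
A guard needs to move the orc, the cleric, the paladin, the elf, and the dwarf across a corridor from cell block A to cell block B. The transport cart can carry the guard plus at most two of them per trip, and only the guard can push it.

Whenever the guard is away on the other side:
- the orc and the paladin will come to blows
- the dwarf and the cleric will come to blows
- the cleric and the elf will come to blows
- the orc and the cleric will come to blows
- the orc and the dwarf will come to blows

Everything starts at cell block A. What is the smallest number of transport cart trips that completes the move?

Counting alone: the guard can take at most 2 across per trip to cell block B, so moving all 5 needs at least 3 loaded trips out, with a return between consecutive ones — at least 5 crossings.
The safety rule pushes this higher. Following every safe sequence of crossings, the most of the 5 that can be at cell block B as the transport cart arrives there on crossing 5 is 4 — never all 5.
So no plan with fewer than 7 crossings exists, and this one achieves 7:
1. Guard goes to cell block B with the cleric and the orc.
2. Guard goes back to cell block A with the orc.
3. Guard goes to cell block B with the orc and the paladin.
4. Guard goes back to cell block A with the orc.
5. Guard goes to cell block B with the dwarf and the elf.
6. Guard goes back to cell block A with the cleric.
7. Guard goes to cell block B with the cleric and the orc.

7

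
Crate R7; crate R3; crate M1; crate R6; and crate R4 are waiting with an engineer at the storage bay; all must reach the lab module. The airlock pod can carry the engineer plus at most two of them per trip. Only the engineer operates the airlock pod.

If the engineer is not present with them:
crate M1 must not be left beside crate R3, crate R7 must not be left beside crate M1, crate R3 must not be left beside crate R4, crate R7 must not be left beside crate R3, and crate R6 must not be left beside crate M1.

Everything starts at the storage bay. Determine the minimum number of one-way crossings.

7

Counting alone: the engineer can take at most 2 across per trip to the lab module, so moving all 5 needs at least 3 loaded trips out, with a return between consecutive ones — at least 5 crossings.
The safety rule pushes this higher. Following every safe sequence of crossings, the most of the 5 that can be at the lab module as the airlock pod arrives there on crossing 5 is 4 — never all 5.
So no plan with fewer than 7 crossings exists, and this one achieves 7:
1. Engineer goes to the lab module with crate M1 and crate R3.  [the storage bay: crate R4, crate R6, crate R7 | the lab module: crate M1, crate R3]
2. Engineer goes back to the storage bay with crate R3.  [the storage bay: crate R3, crate R4, crate R6, crate R7 | the lab module: crate M1]
3. Engineer goes to the lab module with crate R4 and crate R7.  [the storage bay: crate R3, crate R6 | the lab module: crate M1, crate R4, crate R7]
4. Engineer goes back to the storage bay with crate R7.  [the storage bay: crate R3, crate R6, crate R7 | the lab module: crate M1, crate R4]
5. Engineer goes to the lab module with crate R6 and crate R7.  [the storage bay: crate R3 | the lab module: crate M1, crate R4, crate R6, crate R7]
6. Engineer goes back to the storage bay with crate M1.  [the storage bay: crate M1, crate R3 | the lab module: crate R4, crate R6, crate R7]
7. Engineer goes to the lab module with crate M1 and crate R3.  [the storage bay: — | the lab module: crate M1, crate R3, crate R4, crate R6, crate R7]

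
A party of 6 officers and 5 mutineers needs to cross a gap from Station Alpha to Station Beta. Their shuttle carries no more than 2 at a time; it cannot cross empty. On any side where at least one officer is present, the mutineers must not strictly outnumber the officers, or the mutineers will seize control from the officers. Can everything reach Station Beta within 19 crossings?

Yes

Yes — this plan uses 19 crossings (≤ 19):
1. 2 mutineers → Station Beta.  (Station Alpha: 6O 3M; Station Beta: 0O 2M)
2. 1 mutineer ← Station Alpha.  (Station Alpha: 6O 4M; Station Beta: 0O 1M)
3. 2 mutineers → Station Beta.  (Station Alpha: 6O 2M; Station Beta: 0O 3M)
4. 1 mutineer ← Station Alpha.  (Station Alpha: 6O 3M; Station Beta: 0O 2M)
5. 2 officers → Station Beta.  (Station Alpha: 4O 3M; Station Beta: 2O 2M)
6. 1 mutineer ← Station Alpha.  (Station Alpha: 4O 4M; Station Beta: 2O 1M)
7. 1 officer and 1 mutineer → Station Beta.  (Station Alpha: 3O 3M; Station Beta: 3O 2M)
8. 1 officer ← Station Alpha.  (Station Alpha: 4O 3M; Station Beta: 2O 2M)
9. 1 officer and 1 mutineer → Station Beta.  (Station Alpha: 3O 2M; Station Beta: 3O 3M)
10. 1 mutineer ← Station Alpha.  (Station Alpha: 3O 3M; Station Beta: 3O 2M)
11. 1 officer and 1 mutineer → Station Beta.  (Station Alpha: 2O 2M; Station Beta: 4O 3M)
12. 1 officer ← Station Alpha.  (Station Alpha: 3O 2M; Station Beta: 3O 3M)
13. 1 officer and 1 mutineer → Station Beta.  (Station Alpha: 2O 1M; Station Beta: 4O 4M)
14. 1 mutineer ← Station Alpha.  (Station Alpha: 2O 2M; Station Beta: 4O 3M)
15. 1 officer and 1 mutineer → Station Beta.  (Station Alpha: 1O 1M; Station Beta: 5O 4M)
16. 1 officer ← Station Alpha.  (Station Alpha: 2O 1M; Station Beta: 4O 4M)
17. 1 officer and 1 mutineer → Station Beta.  (Station Alpha: 1O 0M; Station Beta: 5O 5M)
18. 1 mutineer ← Station Alpha.  (Station Alpha: 1O 1M; Station Beta: 5O 4M)
19. 1 officer and 1 mutineer → Station Beta.  (Station Alpha: 0O 0M; Station Beta: 6O 5M)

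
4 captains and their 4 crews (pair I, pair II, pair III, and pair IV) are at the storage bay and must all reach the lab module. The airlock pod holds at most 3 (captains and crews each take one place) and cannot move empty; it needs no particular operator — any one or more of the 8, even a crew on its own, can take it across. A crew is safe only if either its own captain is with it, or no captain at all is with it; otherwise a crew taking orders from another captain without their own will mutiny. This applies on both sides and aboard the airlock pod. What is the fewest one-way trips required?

9

Counting alone: each trip to the lab module takes at most 3 across and each return brings at least 1 back, so after t trips out (and t−1 returns) at most 3t − (t−1) of the 8 are across; that first reaches 8 at t = 4, so at least 7 crossings are needed.
The safety rule pushes this higher. Following every safe sequence of crossings, the most of the 8 that can be at the lab module as the airlock pod arrives there on crossing 7 is 7 — never all 8.
So no plan with fewer than 9 crossings exists, and this one achieves 9:
1. captain I and crew I cross → the lab module.
2. captain I crosses ← the storage bay.
3. captain I, captain II, and crew II cross → the lab module.
4. captain I and crew I cross ← the storage bay.
5. captain I, captain III, and captain IV cross → the lab module.
6. crew II crosses ← the storage bay.
7. crew I and crew II cross → the lab module.
8. crew I crosses ← the storage bay.
9. crew I, crew III, and crew IV cross → the lab module.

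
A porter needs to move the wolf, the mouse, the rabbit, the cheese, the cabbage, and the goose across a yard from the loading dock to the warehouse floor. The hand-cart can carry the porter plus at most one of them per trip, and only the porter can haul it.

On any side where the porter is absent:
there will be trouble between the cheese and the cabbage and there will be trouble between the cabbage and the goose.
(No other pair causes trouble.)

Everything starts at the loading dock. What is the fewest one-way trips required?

13

Counting alone: the porter can take at most 1 across per trip to the warehouse floor, so moving all 6 needs at least 6 loaded trips out, with a return between consecutive ones — at least 11 crossings.
The safety rule pushes this higher. Following every safe sequence of crossings, the most of the 6 that can be at the warehouse floor as the hand-cart arrives there on crossing 11 is 5 — never all 6.
So no plan with fewer than 13 crossings exists, and this one achieves 13:
1. Porter goes to the warehouse floor with the cabbage.
2. Porter goes back to the loading dock alone.
3. Porter goes to the warehouse floor with the wolf.
4. Porter goes back to the loading dock alone.
5. Porter goes to the warehouse floor with the mouse.
6. Porter goes back to the loading dock alone.
7. Porter goes to the warehouse floor with the rabbit.
8. Porter goes back to the loading dock alone.
9. Porter goes to the warehouse floor with the cheese.
10. Porter goes back to the loading dock with the cabbage.
11. Porter goes to the warehouse floor with the goose.
12. Porter goes back to the loading dock alone.
13. Porter goes to the warehouse floor with the cabbage.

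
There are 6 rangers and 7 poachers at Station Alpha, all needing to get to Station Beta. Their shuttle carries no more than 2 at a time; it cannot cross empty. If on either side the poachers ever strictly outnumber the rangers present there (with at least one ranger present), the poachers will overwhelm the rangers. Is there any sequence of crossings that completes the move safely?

No

The poachers already outnumber the rangers at Station Alpha before anyone moves, so the starting position itself is disallowed.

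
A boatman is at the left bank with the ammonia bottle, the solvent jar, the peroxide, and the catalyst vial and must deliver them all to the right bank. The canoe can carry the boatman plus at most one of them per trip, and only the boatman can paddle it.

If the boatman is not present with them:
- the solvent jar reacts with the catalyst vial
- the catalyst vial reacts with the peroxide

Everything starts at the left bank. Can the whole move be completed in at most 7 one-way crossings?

Counting alone: the boatman can take at most 1 across per trip to the right bank, so moving all 4 needs at least 4 loaded trips out, with a return between consecutive ones — at least 7 crossings.
The safety rule pushes this higher. Following every safe sequence of crossings, the most of the 4 that can be at the right bank as the canoe arrives there on crossing 7 is 3 — never all 4.
So the move cannot be finished within 7 crossings. (The shortest complete plan takes 9:)
1. Boatman goes to the right bank with the catalyst vial.
2. Boatman goes back to the left bank alone.
3. Boatman goes to the right bank with the ammonia bottle.
4. Boatman goes back to the left bank alone.
5. Boatman goes to the right bank with the solvent jar.
6. Boatman goes back to the left bank with the catalyst vial.
7. Boatman goes to the right bank with the peroxide.
8. Boatman goes back to the left bank alone.
9. Boatman goes to the right bank with the catalyst vial.

No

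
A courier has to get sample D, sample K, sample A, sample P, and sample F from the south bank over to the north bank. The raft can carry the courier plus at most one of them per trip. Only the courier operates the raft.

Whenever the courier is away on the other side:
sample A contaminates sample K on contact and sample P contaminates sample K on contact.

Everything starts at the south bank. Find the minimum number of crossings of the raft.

Counting alone: the courier can take at most 1 across per trip to the north bank, so moving all 5 needs at least 5 loaded trips out, with a return between consecutive ones — at least 9 crossings.
The safety rule pushes this higher. Following every safe sequence of crossings, the most of the 5 that can be at the north bank as the raft arrives there on crossing 9 is 4 — never all 5.
So no plan with fewer than 11 crossings exists, and this one achieves 11:
1. Courier goes to the north bank with sample K.
2. Courier goes back to the south bank alone.
3. Courier goes to the north bank with sample D.
4. Courier goes back to the south bank alone.
5. Courier goes to the north bank with sample A.
6. Courier goes back to the south bank with sample K.
7. Courier goes to the north bank with sample P.
8. Courier goes back to the south bank alone.
9. Courier goes to the north bank with sample F.
10. Courier goes back to the south bank alone.
11. Courier goes to the north bank with sample K.

11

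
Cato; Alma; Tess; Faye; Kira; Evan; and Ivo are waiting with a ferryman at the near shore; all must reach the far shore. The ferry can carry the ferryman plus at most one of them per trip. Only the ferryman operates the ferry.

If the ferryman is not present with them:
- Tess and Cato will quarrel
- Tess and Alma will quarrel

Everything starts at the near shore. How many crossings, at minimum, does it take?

15

Counting alone: the ferryman can take at most 1 across per trip to the far shore, so moving all 7 needs at least 7 loaded trips out, with a return between consecutive ones — at least 13 crossings.
The safety rule pushes this higher. Following every safe sequence of crossings, the most of the 7 that can be at the far shore as the ferry arrives there on crossing 13 is 6 — never all 7.
So no plan with fewer than 15 crossings exists, and this one achieves 15:
1. Ferryman goes to the far shore with Tess.
2. Ferryman goes back to the near shore alone.
3. Ferryman goes to the far shore with Cato.
4. Ferryman goes back to the near shore with Tess.
5. Ferryman goes to the far shore with Alma.
6. Ferryman goes back to the near shore alone.
7. Ferryman goes to the far shore with Faye.
8. Ferryman goes back to the near shore alone.
9. Ferryman goes to the far shore with Kira.
10. Ferryman goes back to the near shore alone.
11. Ferryman goes to the far shore with Evan.
12. Ferryman goes back to the near shore alone.
13. Ferryman goes to the far shore with Ivo.
14. Ferryman goes back to the near shore alone.
15. Ferryman goes to the far shore with Tess.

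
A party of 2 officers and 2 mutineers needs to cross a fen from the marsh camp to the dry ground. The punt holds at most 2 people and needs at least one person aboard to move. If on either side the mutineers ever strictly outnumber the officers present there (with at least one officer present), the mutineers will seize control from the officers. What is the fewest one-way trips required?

5

Counting alone: each trip to the dry ground takes at most 2 across and each return brings at least 1 back, so after t trips out (and t−1 returns) at most 2t − (t−1) of the 4 are across; that first reaches 4 at t = 3, so at least 5 crossings are needed.
The plan below uses exactly 5 crossings, so it is optimal:
1. 2 mutineers → the dry ground.  (the marsh camp: 2O 0M; the dry ground: 0O 2M)
2. 1 mutineer ← the marsh camp.  (the marsh camp: 2O 1M; the dry ground: 0O 1M)
3. 2 officers → the dry ground.  (the marsh camp: 0O 1M; the dry ground: 2O 1M)
4. 1 mutineer ← the marsh camp.  (the marsh camp: 0O 2M; the dry ground: 2O 0M)
5. 2 mutineers → the dry ground.  (the marsh camp: 0O 0M; the dry ground: 2O 2M)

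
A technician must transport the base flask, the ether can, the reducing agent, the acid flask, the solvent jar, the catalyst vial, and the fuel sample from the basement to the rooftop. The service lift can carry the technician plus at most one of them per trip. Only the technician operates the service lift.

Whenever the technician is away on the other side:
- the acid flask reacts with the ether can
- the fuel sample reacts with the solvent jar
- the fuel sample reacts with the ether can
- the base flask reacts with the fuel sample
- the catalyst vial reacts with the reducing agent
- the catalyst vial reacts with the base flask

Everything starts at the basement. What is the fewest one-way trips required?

impossible

Whatever the first load, the items left behind include a forbidden pair without the technician. No opening move is safe, so no plan exists.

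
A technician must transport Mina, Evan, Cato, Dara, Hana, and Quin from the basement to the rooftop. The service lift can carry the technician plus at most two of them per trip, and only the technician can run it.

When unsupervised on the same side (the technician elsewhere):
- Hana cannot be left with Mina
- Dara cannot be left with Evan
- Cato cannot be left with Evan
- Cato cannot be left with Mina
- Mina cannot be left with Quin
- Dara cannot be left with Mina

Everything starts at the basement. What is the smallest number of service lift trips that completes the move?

Counting alone: the technician can take at most 2 across per trip to the rooftop, so moving all 6 needs at least 3 loaded trips out, with a return between consecutive ones — at least 5 crossings.
The safety rule pushes this higher. Following every safe sequence of crossings, the most of the 6 that can be at the rooftop as the service lift arrives there on crossing 5 is 5 — never all 6.
So no plan with fewer than 7 crossings exists, and this one achieves 7:
1. Technician goes to the rooftop with Evan and Mina.  [the basement: Cato, Dara, Hana, Quin | the rooftop: Evan, Mina]
2. Technician goes back to the basement alone.  [the basement: Cato, Dara, Hana, Quin | the rooftop: Evan, Mina]
3. Technician goes to the rooftop with Cato and Dara.  [the basement: Hana, Quin | the rooftop: Cato, Dara, Evan, Mina]
4. Technician goes back to the basement with Evan and Mina.  [the basement: Evan, Hana, Mina, Quin | the rooftop: Cato, Dara]
5. Technician goes to the rooftop with Hana and Quin.  [the basement: Evan, Mina | the rooftop: Cato, Dara, Hana, Quin]
6. Technician goes back to the basement alone.  [the basement: Evan, Mina | the rooftop: Cato, Dara, Hana, Quin]
7. Technician goes to the rooftop with Evan and Mina.  [the basement: — | the rooftop: Cato, Dara, Evan, Hana, Mina, Quin]

7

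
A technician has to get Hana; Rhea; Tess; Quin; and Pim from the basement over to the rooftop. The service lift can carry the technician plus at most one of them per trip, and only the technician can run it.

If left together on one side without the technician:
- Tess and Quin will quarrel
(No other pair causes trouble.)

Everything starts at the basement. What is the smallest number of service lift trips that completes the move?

9

Counting alone: the technician can take at most 1 across per trip to the rooftop, so moving all 5 needs at least 5 loaded trips out, with a return between consecutive ones — at least 9 crossings.
The plan below uses exactly 9 crossings, so it is optimal:
1. Technician goes to the rooftop with Tess.  [the basement: Hana, Pim, Quin, Rhea | the rooftop: Tess]
2. Technician goes back to the basement alone.  [the basement: Hana, Pim, Quin, Rhea | the rooftop: Tess]
3. Technician goes to the rooftop with Hana.  [the basement: Pim, Quin, Rhea | the rooftop: Hana, Tess]
4. Technician goes back to the basement alone.  [the basement: Pim, Quin, Rhea | the rooftop: Hana, Tess]
5. Technician goes to the rooftop with Rhea.  [the basement: Pim, Quin | the rooftop: Hana, Rhea, Tess]
6. Technician goes back to the basement alone.  [the basement: Pim, Quin | the rooftop: Hana, Rhea, Tess]
7. Technician goes to the rooftop with Pim.  [the basement: Quin | the rooftop: Hana, Pim, Rhea, Tess]
8. Technician goes back to the basement alone.  [the basement: Quin | the rooftop: Hana, Pim, Rhea, Tess]
9. Technician goes to the rooftop with Quin.  [the basement: — | the rooftop: Hana, Pim, Quin, Rhea, Tess]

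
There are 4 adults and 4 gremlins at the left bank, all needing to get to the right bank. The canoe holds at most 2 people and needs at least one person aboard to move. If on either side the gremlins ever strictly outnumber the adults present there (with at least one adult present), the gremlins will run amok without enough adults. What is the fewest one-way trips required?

impossible

Following every safe sequence of crossings from the start, the most of the 8 that can be at the right bank as the canoe arrives there on crossings 1, 3, 5 is 2, 3, 4 respectively; the best ever achieved is 4 of 8.
From crossing 7 on, no configuration arises that was not already reachable earlier: only 11 distinct safe configurations (who is on which side, and where the canoe is) can ever be reached, none of them has everyone across, and every continuation just revisits them. They are: 0 adults + 0 gremlins across (canoe back at the start); 0 adults + 1 gremlin across (canoe there); 0 adults + 1 gremlin across (canoe back at the start); 0 adults + 2 gremlins across (canoe there); 0 adults + 2 gremlins across (canoe back at the start); 0 adults + 3 gremlins across (canoe there); 0 adults + 3 gremlins across (canoe back at the start); 0 adults + 4 gremlins across (canoe there); 1 adult + 1 gremlin across (canoe there); 1 adult + 1 gremlin across (canoe back at the start); 2 adults + 2 gremlins across (canoe there). So no valid plan exists.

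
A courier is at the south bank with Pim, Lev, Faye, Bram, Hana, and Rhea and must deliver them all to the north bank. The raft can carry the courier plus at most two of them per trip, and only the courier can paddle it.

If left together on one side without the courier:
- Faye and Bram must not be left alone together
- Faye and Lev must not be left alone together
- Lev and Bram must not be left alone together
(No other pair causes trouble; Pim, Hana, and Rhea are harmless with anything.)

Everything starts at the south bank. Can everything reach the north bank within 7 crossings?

No

Counting alone: the courier can take at most 2 across per trip to the north bank, so moving all 6 needs at least 3 loaded trips out, with a return between consecutive ones — at least 5 crossings.
The safety rule pushes this higher. Following every safe sequence of crossings, the most of the 6 that can be at the north bank as the raft arrives there on crossings 5, 7 is 4, 5 respectively — never all 6.
So the move cannot be finished within 7 crossings. (The shortest complete plan takes 9:)
1. Courier goes to the north bank with Faye and Lev.  [the south bank: Bram, Hana, Pim, Rhea | the north bank: Faye, Lev]
2. Courier goes back to the south bank with Lev.  [the south bank: Bram, Hana, Lev, Pim, Rhea | the north bank: Faye]
3. Courier goes to the north bank with Lev and Pim.  [the south bank: Bram, Hana, Rhea | the north bank: Faye, Lev, Pim]
4. Courier goes back to the south bank with Lev.  [the south bank: Bram, Hana, Lev, Rhea | the north bank: Faye, Pim]
5. Courier goes to the north bank with Hana and Lev.  [the south bank: Bram, Rhea | the north bank: Faye, Hana, Lev, Pim]
6. Courier goes back to the south bank with Lev.  [the south bank: Bram, Lev, Rhea | the north bank: Faye, Hana, Pim]
7. Courier goes to the north bank with Lev and Rhea.  [the south bank: Bram | the north bank: Faye, Hana, Lev, Pim, Rhea]
8. Courier goes back to the south bank with Lev.  [the south bank: Bram, Lev | the north bank: Faye, Hana, Pim, Rhea]
9. Courier goes to the north bank with Bram and Lev.  [the south bank: — | the north bank: Bram, Faye, Hana, Lev, Pim, Rhea]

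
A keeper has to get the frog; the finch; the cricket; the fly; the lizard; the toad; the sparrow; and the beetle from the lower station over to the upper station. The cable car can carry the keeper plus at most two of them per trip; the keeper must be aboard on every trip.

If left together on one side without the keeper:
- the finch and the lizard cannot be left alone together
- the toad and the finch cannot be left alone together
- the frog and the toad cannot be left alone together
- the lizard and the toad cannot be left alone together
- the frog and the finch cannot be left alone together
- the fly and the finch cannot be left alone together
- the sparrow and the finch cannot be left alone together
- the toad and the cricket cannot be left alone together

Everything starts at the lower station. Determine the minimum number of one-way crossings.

13

Counting alone: the keeper can take at most 2 across per trip to the upper station, so moving all 8 needs at least 4 loaded trips out, with a return between consecutive ones — at least 7 crossings.
The safety rule pushes this higher. Following every safe sequence of crossings, the most of the 8 that can be at the upper station as the cable car arrives there on crossings 7, 9, 11 is 5, 6, 7 respectively — never all 8.
So no plan with fewer than 13 crossings exists, and this one achieves 13:
1. Keeper goes to the upper station with the finch and the toad.  [the lower station: the beetle, the cricket, the fly, the frog, the lizard, the sparrow | the upper station: the finch, the toad]
2. Keeper goes back to the lower station with the finch.  [the lower station: the beetle, the cricket, the finch, the fly, the frog, the lizard, the sparrow | the upper station: the toad]
3. Keeper goes to the upper station with the cricket and the finch.  [the lower station: the beetle, the fly, the frog, the lizard, the sparrow | the upper station: the cricket, the finch, the toad]
4. Keeper goes back to the lower station with the toad.  [the lower station: the beetle, the fly, the frog, the lizard, the sparrow, the toad | the upper station: the cricket, the finch]
5. Keeper goes to the upper station with the frog and the lizard.  [the lower station: the beetle, the fly, the sparrow, the toad | the upper station: the cricket, the finch, the frog, the lizard]
6. Keeper goes back to the lower station with the finch.  [the lower station: the beetle, the finch, the fly, the sparrow, the toad | the upper station: the cricket, the frog, the lizard]
7. Keeper goes to the upper station with the finch and the fly.  [the lower station: the beetle, the sparrow, the toad | the upper station: the cricket, the finch, the fly, the frog, the lizard]
8. Keeper goes back to the lower station with the finch.  [the lower station: the beetle, the finch, the sparrow, the toad | the upper station: the cricket, the fly, the frog, the lizard]
9. Keeper goes to the upper station with the finch and the sparrow.  [the lower station: the beetle, the toad | the upper station: the cricket, the finch, the fly, the frog, the lizard, the sparrow]
10. Keeper goes back to the lower station with the finch.  [the lower station: the beetle, the finch, the toad | the upper station: the cricket, the fly, the frog, the lizard, the sparrow]
11. Keeper goes to the upper station with the beetle and the finch.  [the lower station: the toad | the upper station: the beetle, the cricket, the finch, the fly, the frog, the lizard, the sparrow]
12. Keeper goes back to the lower station with the finch.  [the lower station: the finch, the toad | the upper station: the beetle, the cricket, the fly, the frog, the lizard, the sparrow]
13. Keeper goes to the upper station with the finch and the toad.  [the lower station: — | the upper station: the beetle, the cricket, the finch, the fly, the frog, the lizard, the sparrow, the toad]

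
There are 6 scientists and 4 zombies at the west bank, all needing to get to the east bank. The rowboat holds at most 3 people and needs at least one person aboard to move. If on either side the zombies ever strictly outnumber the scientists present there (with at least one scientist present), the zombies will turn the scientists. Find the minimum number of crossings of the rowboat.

Counting alone: each trip to the east bank takes at most 3 across and each return brings at least 1 back, so after t trips out (and t−1 returns) at most 3t − (t−1) of the 10 are across; that first reaches 10 at t = 5, so at least 9 crossings are needed.
The plan below uses exactly 9 crossings, so it is optimal:
1. 2 zombies → the east bank.  (the west bank: 6S 2Z; the east bank: 0S 2Z)
2. 1 zombie ← the west bank.  (the west bank: 6S 3Z; the east bank: 0S 1Z)
3. 3 zombies → the east bank.  (the west bank: 6S 0Z; the east bank: 0S 4Z)
4. 1 zombie ← the west bank.  (the west bank: 6S 1Z; the east bank: 0S 3Z)
5. 3 scientists → the east bank.  (the west bank: 3S 1Z; the east bank: 3S 3Z)
6. 1 zombie ← the west bank.  (the west bank: 3S 2Z; the east bank: 3S 2Z)
7. 1 scientist and 2 zombies → the east bank.  (the west bank: 2S 0Z; the east bank: 4S 4Z)
8. 1 zombie ← the west bank.  (the west bank: 2S 1Z; the east bank: 4S 3Z)
9. 2 scientists and 1 zombie → the east bank.  (the west bank: 0S 0Z; the east bank: 6S 4Z)

9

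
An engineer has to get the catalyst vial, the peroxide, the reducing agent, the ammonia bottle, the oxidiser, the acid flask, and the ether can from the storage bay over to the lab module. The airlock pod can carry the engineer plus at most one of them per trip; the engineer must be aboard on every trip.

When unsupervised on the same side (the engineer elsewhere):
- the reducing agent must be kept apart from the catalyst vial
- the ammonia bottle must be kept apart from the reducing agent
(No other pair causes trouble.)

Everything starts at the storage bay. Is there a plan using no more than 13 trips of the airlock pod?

No

Counting alone: the engineer can take at most 1 across per trip to the lab module, so moving all 7 needs at least 7 loaded trips out, with a return between consecutive ones — at least 13 crossings.
The safety rule pushes this higher. Following every safe sequence of crossings, the most of the 7 that can be at the lab module as the airlock pod arrives there on crossing 13 is 6 — never all 7.
So the move cannot be finished within 13 crossings. (The shortest complete plan takes 15:)
1. Engineer goes to the lab module with the reducing agent.  [the storage bay: the acid flask, the ammonia bottle, the catalyst vial, the ether can, the oxidiser, the peroxide | the lab module: the reducing agent]
2. Engineer goes back to the storage bay alone.  [the storage bay: the acid flask, the ammonia bottle, the catalyst vial, the ether can, the oxidiser, the peroxide | the lab module: the reducing agent]
3. Engineer goes to the lab module with the catalyst vial.  [the storage bay: the acid flask, the ammonia bottle, the ether can, the oxidiser, the peroxide | the lab module: the catalyst vial, the reducing agent]
4. Engineer goes back to the storage bay with the reducing agent.  [the storage bay: the acid flask, the ammonia bottle, the ether can, the oxidiser, the peroxide, the reducing agent | the lab module: the catalyst vial]
5. Engineer goes to the lab module with the ammonia bottle.  [the storage bay: the acid flask, the ether can, the oxidiser, the peroxide, the reducing agent | the lab module: the ammonia bottle, the catalyst vial]
6. Engineer goes back to the storage bay alone.  [the storage bay: the acid flask, the ether can, the oxidiser, the peroxide, the reducing agent | the lab module: the ammonia bottle, the catalyst vial]
7. Engineer goes to the lab module with the peroxide.  [the storage bay: the acid flask, the ether can, the oxidiser, the reducing agent | the lab module: the ammonia bottle, the catalyst vial, the peroxide]
8. Engineer goes back to the storage bay alone.  [the storage bay: the acid flask, the ether can, the oxidiser, the reducing agent | the lab module: the ammonia bottle, the catalyst vial, the peroxide]
9. Engineer goes to the lab module with the oxidiser.  [the storage bay: the acid flask, the ether can, the reducing agent | the lab module: the ammonia bottle, the catalyst vial, the oxidiser, the peroxide]
10. Engineer goes back to the storage bay alone.  [the storage bay: the acid flask, the ether can, the reducing agent | the lab module: the ammonia bottle, the catalyst vial, the oxidiser, the peroxide]
11. Engineer goes to the lab module with the acid flask.  [the storage bay: the ether can, the reducing agent | the lab module: the acid flask, the ammonia bottle, the catalyst vial, the oxidiser, the peroxide]
12. Engineer goes back to the storage bay alone.  [the storage bay: the ether can, the reducing agent | the lab module: the acid flask, the ammonia bottle, the catalyst vial, the oxidiser, the peroxide]
13. Engineer goes to the lab module with the ether can.  [the storage bay: the reducing agent | the lab module: the acid flask, the ammonia bottle, the catalyst vial, the ether can, the oxidiser, the peroxide]
14. Engineer goes back to the storage bay alone.  [the storage bay: the reducing agent | the lab module: the acid flask, the ammonia bottle, the catalyst vial, the ether can, the oxidiser, the peroxide]
15. Engineer goes to the lab module with the reducing agent.  [the storage bay: — | the lab module: the acid flask, the ammonia bottle, the catalyst vial, the ether can, the oxidiser, the peroxide, the reducing agent]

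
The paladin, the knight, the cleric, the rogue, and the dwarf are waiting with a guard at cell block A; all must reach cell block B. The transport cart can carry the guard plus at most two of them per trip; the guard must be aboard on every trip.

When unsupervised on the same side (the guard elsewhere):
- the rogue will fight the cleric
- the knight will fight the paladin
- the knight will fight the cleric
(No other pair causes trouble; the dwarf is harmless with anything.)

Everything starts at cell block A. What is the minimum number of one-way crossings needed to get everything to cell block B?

Counting alone: the guard can take at most 2 across per trip to cell block B, so moving all 5 needs at least 3 loaded trips out, with a return between consecutive ones — at least 5 crossings.
The plan below uses exactly 5 crossings, so it is optimal:
1. Guard goes to cell block B with the cleric and the paladin.
2. Guard goes back to cell block A alone.
3. Guard goes to cell block B with the dwarf.
4. Guard goes back to cell block A alone.
5. Guard goes to cell block B with the knight and the rogue.

5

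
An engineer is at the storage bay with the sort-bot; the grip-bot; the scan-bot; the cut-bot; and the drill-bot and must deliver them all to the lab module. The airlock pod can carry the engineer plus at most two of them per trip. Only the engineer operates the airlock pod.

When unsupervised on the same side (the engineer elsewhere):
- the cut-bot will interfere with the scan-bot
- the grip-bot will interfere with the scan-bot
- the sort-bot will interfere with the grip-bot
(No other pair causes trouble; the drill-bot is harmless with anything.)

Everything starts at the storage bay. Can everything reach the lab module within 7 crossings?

Yes

Yes — this plan uses 5 crossings (≤ 7):
1. Engineer goes to the lab module with the scan-bot and the sort-bot.
2. Engineer goes back to the storage bay alone.
3. Engineer goes to the lab module with the drill-bot.
4. Engineer goes back to the storage bay alone.
5. Engineer goes to the lab module with the cut-bot and the grip-bot.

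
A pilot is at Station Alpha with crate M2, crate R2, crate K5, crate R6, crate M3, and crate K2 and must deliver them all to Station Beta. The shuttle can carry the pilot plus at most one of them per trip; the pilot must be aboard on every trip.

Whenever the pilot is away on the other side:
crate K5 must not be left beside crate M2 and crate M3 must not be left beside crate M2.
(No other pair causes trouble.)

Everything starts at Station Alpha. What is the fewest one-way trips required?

13

Counting alone: the pilot can take at most 1 across per trip to Station Beta, so moving all 6 needs at least 6 loaded trips out, with a return between consecutive ones — at least 11 crossings.
The safety rule pushes this higher. Following every safe sequence of crossings, the most of the 6 that can be at Station Beta as the shuttle arrives there on crossing 11 is 5 — never all 6.
So no plan with fewer than 13 crossings exists, and this one achieves 13:
1. Pilot goes to Station Beta with crate M2.  [Station Alpha: crate K2, crate K5, crate M3, crate R2, crate R6 | Station Beta: crate M2]
2. Pilot goes back to Station Alpha alone.  [Station Alpha: crate K2, crate K5, crate M3, crate R2, crate R6 | Station Beta: crate M2]
3. Pilot goes to Station Beta with crate R2.  [Station Alpha: crate K2, crate K5, crate M3, crate R6 | Station Beta: crate M2, crate R2]
4. Pilot goes back to Station Alpha alone.  [Station Alpha: crate K2, crate K5, crate M3, crate R6 | Station Beta: crate M2, crate R2]
5. Pilot goes to Station Beta with crate K5.  [Station Alpha: crate K2, crate M3, crate R6 | Station Beta: crate K5, crate M2, crate R2]
6. Pilot goes back to Station Alpha with crate M2.  [Station Alpha: crate K2, crate M2, crate M3, crate R6 | Station Beta: crate K5, crate R2]
7. Pilot goes to Station Beta with crate M3.  [Station Alpha: crate K2, crate M2, crate R6 | Station Beta: crate K5, crate M3, crate R2]
8. Pilot goes back to Station Alpha alone.  [Station Alpha: crate K2, crate M2, crate R6 | Station Beta: crate K5, crate M3, crate R2]
9. Pilot goes to Station Beta with crate R6.  [Station Alpha: crate K2, crate M2 | Station Beta: crate K5, crate M3, crate R2, crate R6]
10. Pilot goes back to Station Alpha alone.  [Station Alpha: crate K2, crate M2 | Station Beta: crate K5, crate M3, crate R2, crate R6]
11. Pilot goes to Station Beta with crate K2.  [Station Alpha: crate M2 | Station Beta: crate K2, crate K5, crate M3, crate R2, crate R6]
12. Pilot goes back to Station Alpha alone.  [Station Alpha: crate M2 | Station Beta: crate K2, crate K5, crate M3, crate R2, crate R6]
13. Pilot goes to Station Beta with crate M2.  [Station Alpha: — | Station Beta: crate K2, crate K5, crate M2, crate M3, crate R2, crate R6]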